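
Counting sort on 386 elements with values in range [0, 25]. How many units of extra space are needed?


Output array size: 386 (to store sorted result)
Count array size: 26 (one slot per possible value, range 0 to 25)
Total extra space = 386 + 26 = 412


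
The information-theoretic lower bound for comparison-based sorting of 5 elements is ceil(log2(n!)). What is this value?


A binary decision tree of height h has at most 2^h leaves and needs at least n! of them, so h >= ceil(log2(n!)).
Compute 5! as a running product:
  x2 = 2, x3 = 6, x4 = 24, x5 = 120
5! = 120
Bracket between powers of 2:
  2^6 = 64 < 120 <= 128 = 2^7
So ceil(log2(5!)) = 7


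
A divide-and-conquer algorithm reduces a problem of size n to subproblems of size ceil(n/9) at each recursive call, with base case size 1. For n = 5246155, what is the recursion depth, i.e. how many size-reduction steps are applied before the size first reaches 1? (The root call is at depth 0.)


Each step divides the size by 9 (rounding up); after k steps the size is ceil(n/9^k), which equals 1 exactly when 9^k >= n.
So the depth is the smallest k with 9^k >= 5246155, i.e. ceil(log_9(5246155)).
9^7 = 4782969 < 5246155 <= 43046721 = 9^8
Recursion depth = 8


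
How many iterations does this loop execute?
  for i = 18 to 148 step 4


The loop variable i takes values starting at 18 and increments by 4 each iteration.
Sequence: i = 18, 22, 26, 30, 34, 38, 42, 46, 50, ...
The upper bound 148 is inclusive, so the count is floor((last - first) / step) + 1:
floor((148 - 18) / 4) + 1 = floor(130/4) + 1 = 32 + 1 = 33


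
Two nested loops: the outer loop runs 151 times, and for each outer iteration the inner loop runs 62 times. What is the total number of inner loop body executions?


Outer loop: 151 iterations
Inner loop: 62 iterations per outer iteration
Total = 151 * 62 = 9362


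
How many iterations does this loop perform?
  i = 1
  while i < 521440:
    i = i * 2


The loop variable doubles each iteration:
i = 1 -> 2 -> 4 -> 8 -> 16 -> 32 -> 64 -> 128 -> 256 -> 512 -> 1024 -> 2048 -> 4096 -> 8192 -> 16384 -> 32768 -> 65536 -> 131072 -> 262144 -> 524288 (stop, 524288 >= 521440)
Number of doublings = ceil(log2(521440)) = 19


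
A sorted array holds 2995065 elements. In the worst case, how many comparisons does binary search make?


Halving sequence: 2995065 -> 1497532 -> 748766 -> 374383 -> 187191 -> 93595 -> 46797 -> 23398 -> 11699 -> 5849 -> 2924 -> 1462 -> 731 -> 365 -> 182 -> 91 -> 45 -> 22 -> 11 -> 5 -> 2 -> 1
Number of halvings = 21
Max comparisons = 21 + 1 = 22


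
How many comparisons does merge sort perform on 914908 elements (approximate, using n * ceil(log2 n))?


Recursion depth: ceil(log2(914908)) = 20
Each recursion level merges n = 914908 elements
Total = 914908 * 20 = 18298160


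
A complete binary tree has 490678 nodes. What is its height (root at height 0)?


In a complete binary tree, level k holds nodes 2^k .. 2^(k+1)-1 (1-indexed).
Height = floor(log2(n)) = floor(log2(490678)) = 18
Check: 2^18 = 262144 <= 490678 < 524288 = 2^19


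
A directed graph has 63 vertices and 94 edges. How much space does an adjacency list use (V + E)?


Adjacency list: one list head per vertex + one entry per edge
Vertex heads: 63
Edge entries: 94
Total = 63 + 94 = 157


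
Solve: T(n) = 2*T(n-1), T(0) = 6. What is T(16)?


Unrolling:
T(16) = 2*T(15) = 2^2*T(14) = ... = 2^16*T(0)
= 2^16 * 6
= 65536 * 6 = 393216


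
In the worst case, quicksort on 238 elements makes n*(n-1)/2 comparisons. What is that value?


Sum of comparisons per partition:
237 + 236 + ... + 1 + 0
= 238 * (238 - 1) / 2
= 238 * 237 / 2
= 28203


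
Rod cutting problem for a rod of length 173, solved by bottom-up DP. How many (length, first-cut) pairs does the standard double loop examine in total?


For each subproblem length i = 1..173, the inner loop considers i possible first cuts.
Total = 1 + 2 + ... + 173
= 173*(173+1)/2
= 173*174/2 = 15051


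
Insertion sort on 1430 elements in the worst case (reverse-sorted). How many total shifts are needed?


In the worst case (reverse-sorted), each element shifts past all previous:
  Element 1: 1 shifts
  Element 2: 2 shifts
  Element 3: 3 shifts
  Element 4: 4 shifts
  Element 5: 5 shifts
  ...
  Element 1429: 1429 shifts
Total = 1 + 2 + ... + 1429
= 1430*(1430-1)/2 = 1021735


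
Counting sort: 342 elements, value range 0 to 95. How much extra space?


n = 342 (output array)
k = 96 (count array for 96 distinct values)
Extra space = 342 + 96 = 438


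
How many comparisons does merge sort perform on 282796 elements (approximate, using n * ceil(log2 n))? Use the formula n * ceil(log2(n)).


Recursion depth: ceil(log2(282796)) = 19
Each recursion level merges n = 282796 elements
Total = 282796 * 19 = 5373124


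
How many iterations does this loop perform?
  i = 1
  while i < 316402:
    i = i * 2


The loop variable doubles each iteration:
i = 1 -> 2 -> 4 -> 8 -> 16 -> 32 -> 64 -> 128 -> 256 -> 512 -> 1024 -> 2048 -> 4096 -> 8192 -> 16384 -> 32768 -> 65536 -> 131072 -> 262144 -> 524288 (stop, 524288 >= 316402)
Number of doublings = ceil(log2(316402)) = 19


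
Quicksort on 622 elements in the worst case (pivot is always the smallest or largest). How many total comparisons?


In the worst case, each partition step picks the worst pivot:
  Partition 1: 621 comparisons (n-1 elements to compare)
  Partition 2: 620 comparisons
  Partition 3: 619 comparisons
  Partition 4: 618 comparisons
  Partition 5: 617 comparisons
  ...
  Last partition: 0 comparisons
Total = (n-1) + (n-2) + ... + 1 + 0 = n*(n-1)/2
= 622*621/2 = 193131


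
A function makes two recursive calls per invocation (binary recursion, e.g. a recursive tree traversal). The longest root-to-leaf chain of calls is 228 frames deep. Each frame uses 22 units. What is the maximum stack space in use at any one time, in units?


Binary recursion: the two calls run one after the other, so only one root-to-leaf chain of frames is on the stack at a time.
Maximum depth (longest chain) = 228 frames
Each frame = 22 units
Max stack space = 228 * 22 = 5016


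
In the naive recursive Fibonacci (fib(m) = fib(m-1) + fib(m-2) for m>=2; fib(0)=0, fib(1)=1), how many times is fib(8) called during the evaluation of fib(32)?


Let N(m) = number of times fib(m) is called while evaluating fib(32).
N(32) = 1 (the initial call).
N(31) = 1 (only fib(32) calls it).
For 1 <= m <= 30: fib(m) is called by fib(m+1) and fib(m+2), so
  N(m) = N(m+1) + N(m+2).
fib(0) is called only by fib(2), so N(0) = N(2).
Walk down from m=32:
  N(32)=1, N(31)=1, N(30)=2, N(29)=3, N(28)=5, N(27)=8, N(26)=13, N(25)=21, N(24)=34, N(23)=55, N(22)=89, N(21)=144, N(20)=233, N(19)=377, N(18)=610, N(17)=987, N(16)=1597, N(15)=2584, N(14)=4181, N(13)=6765, N(12)=10946, N(11)=17711, N(10)=28657, N(9)=46368, N(8)=75025
N(8) = 75025


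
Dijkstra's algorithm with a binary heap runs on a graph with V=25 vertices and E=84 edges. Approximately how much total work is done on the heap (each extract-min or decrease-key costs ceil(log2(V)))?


Dijkstra with a binary heap: each vertex is extracted once, each edge may relax once.
Each heap operation costs O(log V).
V + E = 25 + 84 = 109
ceil(log2(25)) = 5 (since 2^4 = 16 < 25 <= 32 = 2^5)
Total heap work = (V+E) * ceil(log2(V)) = 109 * 5 = 545


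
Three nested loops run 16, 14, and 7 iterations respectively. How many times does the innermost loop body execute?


Loop 1 (outermost): 16 iterations
Loop 2 (middle): 14 iterations per outer
Loop 3 (innermost): 7 iterations per middle
Total = 16 * 14 * 7 = 1568


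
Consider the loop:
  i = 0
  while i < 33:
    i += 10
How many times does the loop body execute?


Starting at i = 0, each iteration adds 10.
Iterations until i >= 33:
  Iteration 1: i = 0 -> i = 10
  Iteration 2: i = 10 -> i = 20
  Iteration 3: i = 20 -> i = 30
  Iteration 4: i = 30 -> i = 40
Total iterations = ceil(33/10) = 4


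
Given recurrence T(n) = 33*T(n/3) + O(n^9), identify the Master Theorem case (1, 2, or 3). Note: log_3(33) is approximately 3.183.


Master Theorem parameters: a=33, b=3, c=9
log_b(a) = 3.183
Compare b^c with a: 3^9 = 19683 > 33, so c > log_b(a).
Comparing c=9 vs log_b(a)=3.183:
9 > 3.183 => Case 3
Result: T(n) = O(n^9)
Master Theorem case = 3


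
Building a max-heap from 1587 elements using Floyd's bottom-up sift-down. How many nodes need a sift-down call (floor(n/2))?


In a heap of 1587 elements (0-indexed array):
  Last element index: 1586
  Parent of last element: floor((1586 - 1) / 2) = 792
  Internal nodes: indices 0 to 792
  Count = floor(1587/2) = 793


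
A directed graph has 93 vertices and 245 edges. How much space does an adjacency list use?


Adjacency list: one list head per vertex + one entry per edge
Vertex heads: 93
Edge entries: 245
Total = 93 + 245 = 338


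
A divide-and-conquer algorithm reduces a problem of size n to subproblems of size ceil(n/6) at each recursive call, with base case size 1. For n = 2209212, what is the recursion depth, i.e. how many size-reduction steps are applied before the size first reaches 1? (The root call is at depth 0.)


Each step divides the size by 6 (rounding up); after k steps the size is ceil(n/6^k), which equals 1 exactly when 6^k >= n.
So the depth is the smallest k with 6^k >= 2209212, i.e. ceil(log_6(2209212)).
6^8 = 1679616 < 2209212 <= 10077696 = 6^9
Recursion depth = 9


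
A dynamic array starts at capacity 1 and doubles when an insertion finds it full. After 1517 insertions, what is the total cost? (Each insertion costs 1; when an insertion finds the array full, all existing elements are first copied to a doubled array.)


Insertion cost: 1517 (one per element)
Resizes occur just before inserting elements 2, 3, 5, 9, ...
Elements copied at each resize: 1 + 2 + 4 + 8 + 16 + 32 + 64 + 128 + 256 + 512 + 1024
Sum of copies = 2047 (geometric series: 2^k - 1)
Total = 1517 + 2047 = 3564


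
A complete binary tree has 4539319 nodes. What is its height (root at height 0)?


In a complete binary tree, level k holds nodes 2^k .. 2^(k+1)-1 (1-indexed).
Height = floor(log2(n)) = floor(log2(4539319)) = 22
Check: 2^22 = 4194304 <= 4539319 < 8388608 = 2^23


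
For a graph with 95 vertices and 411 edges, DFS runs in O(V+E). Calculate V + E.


A full DFS traversal visits each vertex once and examines each edge once.
V = 95
E = 411
Sum = 95 + 411 = 506


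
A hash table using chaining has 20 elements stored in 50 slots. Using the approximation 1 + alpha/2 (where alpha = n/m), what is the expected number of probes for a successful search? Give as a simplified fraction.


Load factor alpha = n/m = 20/50
Expected probes = 1 + alpha/2 = 1 + 20/(2*50)
= 1 + 20/100
= 100/100 + 20/100
= 120/100
Simplify: 6/5


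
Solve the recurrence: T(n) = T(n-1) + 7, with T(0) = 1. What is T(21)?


Unrolling the recurrence:
T(21) = T(20) + 7
       = T(19) + 7 + 7
       = T(18) + 7*3
       ...
       = T(0) + 7*21
       = 1 + 147 = 148


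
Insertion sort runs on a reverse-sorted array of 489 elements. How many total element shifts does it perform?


Sum of shifts = 1 + 2 + 3 + ... + 488
= 489 * 488 / 2
= 238632 / 2
= 119316


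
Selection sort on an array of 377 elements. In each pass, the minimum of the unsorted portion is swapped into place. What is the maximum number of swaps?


Selection sort performs one swap per pass:
  Pass 1: find min in positions 0 to 376, swap with position 0
  Pass 2: find min in positions 1 to 376, swap with position 1
  Pass 3: find min in positions 2 to 376, swap with position 2
  Pass 4: find min in positions 3 to 376, swap with position 3
  Pass 5: find min in positions 4 to 376, swap with position 4
  ... (371 more passes)
Total passes (and swaps) = n - 1 = 377 - 1 = 376


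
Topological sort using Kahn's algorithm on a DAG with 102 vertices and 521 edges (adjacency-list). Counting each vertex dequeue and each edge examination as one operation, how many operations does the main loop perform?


Kahn's algorithm:
  1. Compute in-degrees: O(V + E)
  2. Process queue: each vertex dequeued once (O(V))
     each edge examined once (O(E))
Total = V + E = 102 + 521 = 623


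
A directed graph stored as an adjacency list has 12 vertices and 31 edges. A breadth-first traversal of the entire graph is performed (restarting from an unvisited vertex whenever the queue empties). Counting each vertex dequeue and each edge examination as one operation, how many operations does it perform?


A full BFS traversal dequeues each vertex once and examines each edge once.
Vertex visits: 12
Edge visits: 31
V + E = 12 + 31 = 43


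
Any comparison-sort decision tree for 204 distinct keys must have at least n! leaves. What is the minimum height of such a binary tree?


A binary decision tree of height h has at most 2^h leaves and needs at least n! of them, so h >= ceil(log2(n!)).
204! is far too large to multiply out, so use Stirling's series:
  ln(n!) ~ n ln n - n + (1/2) ln(2 pi n) + 1/(12n)  (error below 1/(360 n^3), negligible here)
  ln(204) = 5.3181200
  n ln n = 204 * 5.3181200 = 1084.8965
  (1/2) ln(2 pi * 204) = (1/2) ln(1281.7698) = 3.5780
  1/(12*204) = 0.0004
  ln(204!) ~ 1084.8965 - 204 + 3.5780 + 0.0004 = 884.4749
Convert to base 2: log2(204!) = 884.4749 / ln 2 = 884.4749 / 0.69314718 = 1276.0276
ceil(1276.0276) = 1277


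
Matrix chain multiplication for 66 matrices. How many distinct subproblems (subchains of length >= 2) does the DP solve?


Subproblems are indexed by (i, j) where i < j.
Number of such pairs = n*(n-1)/2
= 66 * 65 / 2
= 2145


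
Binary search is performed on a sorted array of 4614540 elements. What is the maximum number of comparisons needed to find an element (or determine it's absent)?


Binary search halves the search space each comparison:
  Step 1: search space = 4614540 -> 2307270
  Step 2: search space = 2307270 -> 1153635
  Step 3: search space = 1153635 -> 576817
  Step 4: search space = 576817 -> 288408
  Step 5: search space = 288408 -> 144204
  Step 6: search space = 144204 -> 72102
  Step 7: search space = 72102 -> 36051
  Step 8: search space = 36051 -> 18025
  Step 9: search space = 18025 -> 9012
  Step 10: search space = 9012 -> 4506
  Step 11: search space = 4506 -> 2253
  Step 12: search space = 2253 -> 1126
  Step 13: search space = 1126 -> 563
  Step 14: search space = 563 -> 281
  Step 15: search space = 281 -> 140
  Step 16: search space = 140 -> 70
  Step 17: search space = 70 -> 35
  Step 18: search space = 35 -> 17
  Step 19: search space = 17 -> 8
  Step 20: search space = 8 -> 4
  Step 21: search space = 4 -> 2
  Step 22: search space = 2 -> 1
  Step 23: search space = 1 (final check)
Maximum comparisons = floor(log2(4614540)) + 1 = 22 + 1 = 23


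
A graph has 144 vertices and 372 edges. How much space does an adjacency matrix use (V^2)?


Adjacency matrix: V x V grid of entries
Space = V^2 = 144^2 = 144 * 144 = 20736


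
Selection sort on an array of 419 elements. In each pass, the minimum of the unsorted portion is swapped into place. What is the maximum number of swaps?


Selection sort performs one swap per pass:
  Pass 1: find min in positions 0 to 418, swap with position 0
  Pass 2: find min in positions 1 to 418, swap with position 1
  Pass 3: find min in positions 2 to 418, swap with position 2
  Pass 4: find min in positions 3 to 418, swap with position 3
  Pass 5: find min in positions 4 to 418, swap with position 4
  ... (413 more passes)
Total passes (and swaps) = n - 1 = 419 - 1 = 418


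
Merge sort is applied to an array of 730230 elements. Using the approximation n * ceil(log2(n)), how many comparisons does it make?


Merge sort divides the array into halves recursively.
Number of levels = ceil(log2(730230)) = 20
At each level, approximately n = 730230 comparisons are needed for merging.
Total comparisons ~ n * ceil(log2(n)) = 730230 * 20 = 14604600


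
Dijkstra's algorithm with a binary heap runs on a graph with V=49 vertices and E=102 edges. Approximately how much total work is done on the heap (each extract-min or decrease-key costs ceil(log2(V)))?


Dijkstra with a binary heap: each vertex is extracted once, each edge may relax once.
Each heap operation costs O(log V).
V + E = 49 + 102 = 151
ceil(log2(49)) = 6 (since 2^5 = 32 < 49 <= 64 = 2^6)
Total heap work = (V+E) * ceil(log2(V)) = 151 * 6 = 906


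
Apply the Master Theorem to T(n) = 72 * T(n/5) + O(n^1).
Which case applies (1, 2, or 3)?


The Master Theorem: T(n) = a*T(n/b) + O(n^c)
  a = 72, b = 5, c = 1
log_b(a) = log_5(72) ~ 2.657
Compare b^c with a: 5^1 = 5 < 72, so c < log_b(a).
Since c < log_b(a), Case 1 applies.
T(n) = O(n^(log_5 72)) ~ O(n^2.657)
Master Theorem case = 1


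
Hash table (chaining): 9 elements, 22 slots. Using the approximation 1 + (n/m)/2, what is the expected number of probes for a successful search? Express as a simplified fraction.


Computing expected probes:
alpha = 9/22
= 1 + alpha/2
= 1 + 9/(2*22)
= (2*22 + 9) / (2*22)
= 53/44


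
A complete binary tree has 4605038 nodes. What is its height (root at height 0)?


In a complete binary tree, level k holds nodes 2^k .. 2^(k+1)-1 (1-indexed).
Height = floor(log2(n)) = floor(log2(4605038)) = 22
Check: 2^22 = 4194304 <= 4605038 < 8388608 = 2^23


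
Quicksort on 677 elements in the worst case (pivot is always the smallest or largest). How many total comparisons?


In the worst case, each partition step picks the worst pivot:
  Partition 1: 676 comparisons (n-1 elements to compare)
  Partition 2: 675 comparisons
  Partition 3: 674 comparisons
  Partition 4: 673 comparisons
  Partition 5: 672 comparisons
  ...
  Last partition: 0 comparisons
Total = (n-1) + (n-2) + ... + 1 + 0 = n*(n-1)/2
= 677*676/2 = 228826


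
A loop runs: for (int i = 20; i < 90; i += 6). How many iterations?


Loop starts at i = 20, increments by 6, stops when i >= 90.
Number of iterations = ceil((90 - 20) / 6)
= ceil(70 / 6)
= 12


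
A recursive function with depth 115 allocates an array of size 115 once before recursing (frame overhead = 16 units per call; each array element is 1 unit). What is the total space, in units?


Array allocation: 115 units (allocated once)
Stack frames: 115 deep * 16 per frame = 1840 units
Total = 115 + 1840 = 1955


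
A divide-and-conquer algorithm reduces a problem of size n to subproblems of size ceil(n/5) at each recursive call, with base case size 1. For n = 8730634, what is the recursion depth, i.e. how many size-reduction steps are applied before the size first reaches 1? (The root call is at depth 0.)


Each step divides the size by 5 (rounding up); after k steps the size is ceil(n/5^k), which equals 1 exactly when 5^k >= n.
So the depth is the smallest k with 5^k >= 8730634, i.e. ceil(log_5(8730634)).
5^9 = 1953125 < 8730634 <= 9765625 = 5^10
Recursion depth = 10


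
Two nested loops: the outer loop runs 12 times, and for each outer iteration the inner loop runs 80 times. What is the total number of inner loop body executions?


Outer loop: 12 iterations
Inner loop: 80 iterations per outer iteration
Total = 12 * 80 = 960


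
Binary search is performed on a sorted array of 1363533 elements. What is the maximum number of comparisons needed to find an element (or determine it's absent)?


Binary search halves the search space each comparison:
  Step 1: search space = 1363533 -> 681766
  Step 2: search space = 681766 -> 340883
  Step 3: search space = 340883 -> 170441
  Step 4: search space = 170441 -> 85220
  Step 5: search space = 85220 -> 42610
  Step 6: search space = 42610 -> 21305
  Step 7: search space = 21305 -> 10652
  Step 8: search space = 10652 -> 5326
  Step 9: search space = 5326 -> 2663
  Step 10: search space = 2663 -> 1331
  Step 11: search space = 1331 -> 665
  Step 12: search space = 665 -> 332
  Step 13: search space = 332 -> 166
  Step 14: search space = 166 -> 83
  Step 15: search space = 83 -> 41
  Step 16: search space = 41 -> 20
  Step 17: search space = 20 -> 10
  Step 18: search space = 10 -> 5
  Step 19: search space = 5 -> 2
  Step 20: search space = 2 -> 1
  Step 21: search space = 1 (final check)
Maximum comparisons = floor(log2(1363533)) + 1 = 20 + 1 = 21


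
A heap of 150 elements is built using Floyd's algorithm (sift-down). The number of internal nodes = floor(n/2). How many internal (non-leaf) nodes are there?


Leaf nodes occupy roughly half the array.
Sift-down is called for each internal node, starting from the last one.
Internal nodes = floor(n/2) = floor(150/2) = 75


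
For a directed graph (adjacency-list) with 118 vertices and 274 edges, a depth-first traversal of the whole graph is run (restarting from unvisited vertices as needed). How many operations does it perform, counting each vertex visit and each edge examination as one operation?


A full DFS traversal visits each vertex once and examines each edge once.
V = 118
E = 274
Sum = 118 + 274 = 392


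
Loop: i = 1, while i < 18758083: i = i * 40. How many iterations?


i multiplies by 40 each step:
i = 1 -> 40 -> 1600 -> 64000 -> 2560000 -> 102400000 (stop)
Iterations = ceil(log_40(18758083)) = 5


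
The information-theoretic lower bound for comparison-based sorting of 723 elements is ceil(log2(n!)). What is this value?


A binary decision tree of height h has at most 2^h leaves and needs at least n! of them, so h >= ceil(log2(n!)).
723! is far too large to multiply out, so use Stirling's series:
  ln(n!) ~ n ln n - n + (1/2) ln(2 pi n) + 1/(12n)  (error below 1/(360 n^3), negligible here)
  ln(723) = 6.5834092
  n ln n = 723 * 6.5834092 = 4759.8049
  (1/2) ln(2 pi * 723) = (1/2) ln(4542.7430) = 4.2106
  1/(12*723) = 0.0001
  ln(723!) ~ 4759.8049 - 723 + 4.2106 + 0.0001 = 4041.0156
Convert to base 2: log2(723!) = 4041.0156 / ln 2 = 4041.0156 / 0.69314718 = 5829.9532
ceil(5829.9532) = 5830


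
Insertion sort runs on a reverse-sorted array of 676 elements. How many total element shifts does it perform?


Sum of shifts = 1 + 2 + 3 + ... + 675
= 676 * 675 / 2
= 456300 / 2
= 228150


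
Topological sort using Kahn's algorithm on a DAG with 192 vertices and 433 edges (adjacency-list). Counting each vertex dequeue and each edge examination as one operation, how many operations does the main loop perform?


Kahn's algorithm:
  1. Compute in-degrees: O(V + E)
  2. Process queue: each vertex dequeued once (O(V))
     each edge examined once (O(E))
Total = V + E = 192 + 433 = 625


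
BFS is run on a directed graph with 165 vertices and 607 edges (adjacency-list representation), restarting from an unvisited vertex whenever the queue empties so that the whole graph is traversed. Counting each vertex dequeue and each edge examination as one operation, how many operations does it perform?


A full BFS traversal dequeues each vertex exactly once and examines each directed edge exactly once.
V = 165 (vertex processing cost)
E = 607 (edge examination cost)
Total operations proportional to V + E = 165 + 607 = 772


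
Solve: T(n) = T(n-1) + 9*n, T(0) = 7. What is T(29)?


Expanding the recurrence:
T(29) = T(28) + 9*29
       = T(27) + 9*28 + 9*29
       ...
       = T(0) + 9*(1 + 2 + ... + 29)
       = 7 + 9 * 29*30/2
       = 7 + 9 * 435
       = 7 + 3915 = 3922


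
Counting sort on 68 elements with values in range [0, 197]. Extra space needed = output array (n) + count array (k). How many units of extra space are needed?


Output array size: 68 (to store sorted result)
Count array size: 198 (one slot per possible value, range 0 to 197)
Total extra space = 68 + 198 = 266


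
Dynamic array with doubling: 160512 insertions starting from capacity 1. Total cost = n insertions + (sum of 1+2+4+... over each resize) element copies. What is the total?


n = 160512
Insertion costs: 160512
Resizes copy 1, 2, 4, ... up to the largest power of 2 that is <= n-1 = 160511, i.e. 131072.
Copy costs = 1 + 2 + 4 + 8 + 16 + 32 + 64 + 128 + 256 + 512 + 1024 + 2048 + 4096 + 8192 + 16384 + 32768 + 65536 + 131072 = 262143
Total = 160512 + 262143 = 422655


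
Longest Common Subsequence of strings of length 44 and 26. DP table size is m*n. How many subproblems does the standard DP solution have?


DP table indexed by positions in both strings.
First string: 44 positions
Second string: 26 positions
Total = 44 * 26 = 1144


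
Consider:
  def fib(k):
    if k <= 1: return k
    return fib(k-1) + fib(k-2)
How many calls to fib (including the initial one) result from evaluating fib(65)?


Let C(m) = total calls to evaluate fib(m). Then C(0)=C(1)=1, and
C(m) = 1 + C(m-1) + C(m-2) for m >= 2.
Build the table (each entry = 1 + previous two):
  C(0) = 1
  C(1) = 1
  C(2) = 1 + 1 + 1 = 3
  C(3) = 1 + 3 + 1 = 5
  C(4) = 1 + 5 + 3 = 9
  C(5) = 1 + 9 + 5 = 15
  C(6) = 1 + 15 + 9 = 25
  C(7) = 1 + 25 + 15 = 41
  C(8) = 1 + 41 + 25 = 67
  C(9) = 1 + 67 + 41 = 109
  C(10) = 1 + 109 + 67 = 177
  C(11) = 1 + 177 + 109 = 287
  C(12) = 1 + 287 + 177 = 465
  C(13) = 1 + 465 + 287 = 753
  C(14) = 1 + 753 + 465 = 1219
  C(15) = 1 + 1219 + 753 = 1973
  C(16) = 1 + 1973 + 1219 = 3193
  C(17) = 1 + 3193 + 1973 = 5167
  C(18) = 1 + 5167 + 3193 = 8361
  C(19) = 1 + 8361 + 5167 = 13529
  C(20) = 1 + 13529 + 8361 = 21891
  C(21) = 1 + 21891 + 13529 = 35421
  C(22) = 1 + 35421 + 21891 = 57313
  C(23) = 1 + 57313 + 35421 = 92735
  C(24) = 1 + 92735 + 57313 = 150049
  C(25) = 1 + 150049 + 92735 = 242785
  C(26) = 1 + 242785 + 150049 = 392835
  C(27) = 1 + 392835 + 242785 = 635621
  C(28) = 1 + 635621 + 392835 = 1028457
  C(29) = 1 + 1028457 + 635621 = 1664079
  C(30) = 1 + 1664079 + 1028457 = 2692537
  C(31) = 1 + 2692537 + 1664079 = 4356617
  C(32) = 1 + 4356617 + 2692537 = 7049155
  C(33) = 1 + 7049155 + 4356617 = 11405773
  C(34) = 1 + 11405773 + 7049155 = 18454929
  C(35) = 1 + 18454929 + 11405773 = 29860703
  C(36) = 1 + 29860703 + 18454929 = 48315633
  C(37) = 1 + 48315633 + 29860703 = 78176337
  C(38) = 1 + 78176337 + 48315633 = 126491971
  C(39) = 1 + 126491971 + 78176337 = 204668309
  C(40) = 1 + 204668309 + 126491971 = 331160281
  C(41) = 1 + 331160281 + 204668309 = 535828591
  C(42) = 1 + 535828591 + 331160281 = 866988873
  C(43) = 1 + 866988873 + 535828591 = 1402817465
  C(44) = 1 + 1402817465 + 866988873 = 2269806339
  C(45) = 1 + 2269806339 + 1402817465 = 3672623805
  C(46) = 1 + 3672623805 + 2269806339 = 5942430145
  C(47) = 1 + 5942430145 + 3672623805 = 9615053951
  C(48) = 1 + 9615053951 + 5942430145 = 15557484097
  C(49) = 1 + 15557484097 + 9615053951 = 25172538049
  C(50) = 1 + 25172538049 + 15557484097 = 40730022147
  C(51) = 1 + 40730022147 + 25172538049 = 65902560197
  C(52) = 1 + 65902560197 + 40730022147 = 106632582345
  C(53) = 1 + 106632582345 + 65902560197 = 172535142543
  C(54) = 1 + 172535142543 + 106632582345 = 279167724889
  C(55) = 1 + 279167724889 + 172535142543 = 451702867433
  C(56) = 1 + 451702867433 + 279167724889 = 730870592323
  C(57) = 1 + 730870592323 + 451702867433 = 1182573459757
  C(58) = 1 + 1182573459757 + 730870592323 = 1913444052081
  C(59) = 1 + 1913444052081 + 1182573459757 = 3096017511839
  C(60) = 1 + 3096017511839 + 1913444052081 = 5009461563921
  C(61) = 1 + 5009461563921 + 3096017511839 = 8105479075761
  C(62) = 1 + 8105479075761 + 5009461563921 = 13114940639683
  C(63) = 1 + 13114940639683 + 8105479075761 = 21220419715445
  C(64) = 1 + 21220419715445 + 13114940639683 = 34335360355129
  C(65) = 1 + 34335360355129 + 21220419715445 = 55555780070575
Total calls for fib(65) = 55555780070575


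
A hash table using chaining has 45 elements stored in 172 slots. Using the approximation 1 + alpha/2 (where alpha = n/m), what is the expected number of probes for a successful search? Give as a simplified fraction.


Load factor alpha = n/m = 45/172
Expected probes = 1 + alpha/2 = 1 + 45/(2*172)
= 1 + 45/344
= 344/344 + 45/344
= 389/344


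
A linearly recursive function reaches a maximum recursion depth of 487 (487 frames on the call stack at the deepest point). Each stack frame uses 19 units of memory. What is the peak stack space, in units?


Maximum recursion depth = 487 frames
Memory per frame = 19 units
Total stack space = depth * frame_size
= 487 * 19 = 9253


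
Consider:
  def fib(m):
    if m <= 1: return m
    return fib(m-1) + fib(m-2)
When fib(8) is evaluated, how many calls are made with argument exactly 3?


Let N(m) = number of times fib(m) is called while evaluating fib(8).
N(8) = 1 (the initial call).
N(7) = 1 (only fib(8) calls it).
For 1 <= m <= 6: fib(m) is called by fib(m+1) and fib(m+2), so
  N(m) = N(m+1) + N(m+2).
fib(0) is called only by fib(2), so N(0) = N(2).
Walk down from m=8:
  N(8)=1, N(7)=1, N(6)=2, N(5)=3, N(4)=5, N(3)=8
N(3) = 8


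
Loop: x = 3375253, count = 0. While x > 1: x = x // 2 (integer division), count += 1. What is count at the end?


The variable x halves each step:
x = 3375253 -> 1687626 -> 843813 -> 421906 -> 210953 -> 105476 -> 52738 -> 26369 -> 13184 -> 6592 -> 3296 -> 1648 -> 824 -> 412 -> 206 -> 103 -> 51 -> 25 -> 12 -> 6 -> 3 -> 1
Number of halvings = floor(log2(3375253)) = 21


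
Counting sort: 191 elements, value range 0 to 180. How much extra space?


n = 191 (output array)
k = 181 (count array for 181 distinct values)
Extra space = 191 + 181 = 372


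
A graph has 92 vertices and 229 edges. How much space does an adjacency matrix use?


Adjacency matrix: V x V grid of entries
Space = V^2 = 92^2 = 92 * 92 = 8464


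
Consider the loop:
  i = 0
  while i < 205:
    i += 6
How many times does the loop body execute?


Starting at i = 0, each iteration adds 6.
Iterations until i >= 205:
  Iteration 1: i = 0 -> i = 6
  Iteration 2: i = 6 -> i = 12
  Iteration 3: i = 12 -> i = 18
  Iteration 4: i = 18 -> i = 24
  Iteration 5: i = 24 -> i = 30
  Iteration 6: i = 30 -> i = 36
  Iteration 7: i = 36 -> i = 42
  Iteration 8: i = 42 -> i = 48
  ... continuing ...
Total iterations = ceil(205/6) = 35


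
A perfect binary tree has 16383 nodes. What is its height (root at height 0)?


For a perfect binary tree of height h: n = 2^(h+1) - 1, so h = log2(n+1) - 1.
  n + 1 = 16384 = 2^14
  log2(16384) = 14
  height = 14 - 1 = 13


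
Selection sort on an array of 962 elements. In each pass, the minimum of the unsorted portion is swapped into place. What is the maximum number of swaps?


Selection sort performs one swap per pass:
  Pass 1: find min in positions 0 to 961, swap with position 0
  Pass 2: find min in positions 1 to 961, swap with position 1
  Pass 3: find min in positions 2 to 961, swap with position 2
  Pass 4: find min in positions 3 to 961, swap with position 3
  Pass 5: find min in positions 4 to 961, swap with position 4
  ... (956 more passes)
Total passes (and swaps) = n - 1 = 962 - 1 = 961


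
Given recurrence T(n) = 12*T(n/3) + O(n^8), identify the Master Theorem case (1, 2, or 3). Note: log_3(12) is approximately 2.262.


Master Theorem parameters: a=12, b=3, c=8
log_b(a) = 2.262
Compare b^c with a: 3^8 = 6561 > 12, so c > log_b(a).
Comparing c=8 vs log_b(a)=2.262:
8 > 2.262 => Case 3
Result: T(n) = O(n^8)
Master Theorem case = 3


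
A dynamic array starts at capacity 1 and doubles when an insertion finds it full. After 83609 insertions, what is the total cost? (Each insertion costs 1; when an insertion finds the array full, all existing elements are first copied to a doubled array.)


Insertion cost: 83609 (one per element)
Resizes occur just before inserting elements 2, 3, 5, 9, ...
Elements copied at each resize: 1 + 2 + 4 + 8 + 16 + 32 + 64 + 128 + 256 + 512 + 1024 + 2048 + 4096 + 8192 + 16384 + 32768 + 65536
Sum of copies = 131071 (geometric series: 2^k - 1)
Total = 83609 + 131071 = 214680


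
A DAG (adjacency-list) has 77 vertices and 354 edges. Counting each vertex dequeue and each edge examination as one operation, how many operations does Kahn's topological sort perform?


V = 77 (vertex processing)
E = 354 (edge processing)
V + E = 77 + 354 = 431


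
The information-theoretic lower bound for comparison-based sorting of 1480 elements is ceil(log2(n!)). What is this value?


A binary decision tree of height h has at most 2^h leaves and needs at least n! of them, so h >= ceil(log2(n!)).
1480! is far too large to multiply out, so use Stirling's series:
  ln(n!) ~ n ln n - n + (1/2) ln(2 pi n) + 1/(12n)  (error below 1/(360 n^3), negligible here)
  ln(1480) = 7.2997974
  n ln n = 1480 * 7.2997974 = 10803.7002
  (1/2) ln(2 pi * 1480) = (1/2) ln(9299.1143) = 4.5688
  1/(12*1480) = 0.0001
  ln(1480!) ~ 10803.7002 - 1480 + 4.5688 + 0.0001 = 9328.2691
Convert to base 2: log2(1480!) = 9328.2691 / ln 2 = 9328.2691 / 0.69314718 = 13457.8476
ceil(13457.8476) = 13458


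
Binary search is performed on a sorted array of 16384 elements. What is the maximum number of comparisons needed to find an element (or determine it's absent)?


Binary search halves the search space each comparison:
  Step 1: search space = 16384 -> 8192
  Step 2: search space = 8192 -> 4096
  Step 3: search space = 4096 -> 2048
  Step 4: search space = 2048 -> 1024
  Step 5: search space = 1024 -> 512
  Step 6: search space = 512 -> 256
  Step 7: search space = 256 -> 128
  Step 8: search space = 128 -> 64
  Step 9: search space = 64 -> 32
  Step 10: search space = 32 -> 16
  Step 11: search space = 16 -> 8
  Step 12: search space = 8 -> 4
  Step 13: search space = 4 -> 2
  Step 14: search space = 2 -> 1
  Step 15: search space = 1 (final check)
Maximum comparisons = floor(log2(16384)) + 1 = 14 + 1 = 15


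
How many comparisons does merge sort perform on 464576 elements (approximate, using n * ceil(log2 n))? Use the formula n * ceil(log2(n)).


Recursion depth: ceil(log2(464576)) = 19
Each recursion level merges n = 464576 elements
Total = 464576 * 19 = 8826944


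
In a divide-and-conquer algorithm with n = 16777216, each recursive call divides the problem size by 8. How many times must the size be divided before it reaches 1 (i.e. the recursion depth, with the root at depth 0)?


Number of divisions = log_8(16777216)
Sizes: 16777216 -> 2097152 -> 262144 -> 32768 -> 4096 -> 512 -> 64 -> 8 -> 1 (8 divisions)
Recursion depth = 8


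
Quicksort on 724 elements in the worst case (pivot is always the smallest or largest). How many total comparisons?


In the worst case, each partition step picks the worst pivot:
  Partition 1: 723 comparisons (n-1 elements to compare)
  Partition 2: 722 comparisons
  Partition 3: 721 comparisons
  Partition 4: 720 comparisons
  Partition 5: 719 comparisons
  ...
  Last partition: 0 comparisons
Total = (n-1) + (n-2) + ... + 1 + 0 = n*(n-1)/2
= 724*723/2 = 261726


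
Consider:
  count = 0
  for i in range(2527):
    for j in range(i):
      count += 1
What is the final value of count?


For each i, the inner loop runs i times:
  i=0: inner runs 0 times
  i=1: inner runs 1 time
  i=2: inner runs 2 times
  i=3: inner runs 3 times
  i=4: inner runs 4 times
  i=5: inner runs 5 times
  i=6: inner runs 6 times
  i=7: inner runs 7 times
  ...
Total = 0 + 1 + 2 + ... + 2526 = 2527*(2527-1)/2 = 3191601


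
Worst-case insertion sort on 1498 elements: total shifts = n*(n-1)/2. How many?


Sum of shifts = 1 + 2 + 3 + ... + 1497
= 1498 * 1497 / 2
= 2242506 / 2
= 1121253


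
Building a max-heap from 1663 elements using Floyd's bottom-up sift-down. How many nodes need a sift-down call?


In a heap of 1663 elements (0-indexed array):
  Last element index: 1662
  Parent of last element: floor((1662 - 1) / 2) = 830
  Internal nodes: indices 0 to 830
  Count = floor(1663/2) = 831


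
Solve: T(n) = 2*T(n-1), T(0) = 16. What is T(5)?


Unrolling:
T(5) = 2*T(4) = 2^2*T(3) = ... = 2^5*T(0)
= 2^5 * 16
= 32 * 16 = 512


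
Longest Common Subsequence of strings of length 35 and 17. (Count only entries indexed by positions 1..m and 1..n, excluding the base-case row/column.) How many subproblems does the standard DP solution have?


DP table indexed by positions in both strings.
First string: 35 positions
Second string: 17 positions
Total = 35 * 17 = 595


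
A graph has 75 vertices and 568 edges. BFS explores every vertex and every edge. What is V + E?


A full BFS traversal dequeues each vertex once and examines each edge once.
Vertex visits: 75
Edge visits: 568
V + E = 75 + 568 = 643


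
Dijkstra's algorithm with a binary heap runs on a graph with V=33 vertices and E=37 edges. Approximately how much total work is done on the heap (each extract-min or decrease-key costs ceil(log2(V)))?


Dijkstra with a binary heap: each vertex is extracted once, each edge may relax once.
Each heap operation costs O(log V).
V + E = 33 + 37 = 70
ceil(log2(33)) = 6 (since 2^5 = 32 < 33 <= 64 = 2^6)
Total heap work = (V+E) * ceil(log2(V)) = 70 * 6 = 420


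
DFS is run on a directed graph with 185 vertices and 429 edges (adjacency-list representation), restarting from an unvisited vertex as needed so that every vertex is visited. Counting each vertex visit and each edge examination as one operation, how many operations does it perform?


A full DFS traversal processes each vertex exactly once (push/pop on stack).
Each directed edge is examined once.
V = 185, E = 429
V + E = 614


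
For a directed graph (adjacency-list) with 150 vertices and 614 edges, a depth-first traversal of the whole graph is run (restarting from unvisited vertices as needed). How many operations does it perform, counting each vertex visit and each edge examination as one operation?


A full DFS traversal visits each vertex once and examines each edge once.
V = 150
E = 614
Sum = 150 + 614 = 764


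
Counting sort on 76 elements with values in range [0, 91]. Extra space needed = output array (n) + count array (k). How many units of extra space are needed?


Output array size: 76 (to store sorted result)
Count array size: 92 (one slot per possible value, range 0 to 91)
Total extra space = 76 + 92 = 168


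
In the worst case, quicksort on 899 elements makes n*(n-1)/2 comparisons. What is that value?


Sum of comparisons per partition:
898 + 897 + ... + 1 + 0
= 899 * (899 - 1) / 2
= 899 * 898 / 2
= 403651


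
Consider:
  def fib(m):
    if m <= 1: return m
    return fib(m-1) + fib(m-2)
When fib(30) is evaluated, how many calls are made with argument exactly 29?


Let N(m) = number of times fib(m) is called while evaluating fib(30).
N(30) = 1 (the initial call).
N(29) = 1 (only fib(30) calls it).
For 1 <= m <= 28: fib(m) is called by fib(m+1) and fib(m+2), so
  N(m) = N(m+1) + N(m+2).
fib(0) is called only by fib(2), so N(0) = N(2).
Walk down from m=30:
  N(30)=1, N(29)=1
N(29) = 1


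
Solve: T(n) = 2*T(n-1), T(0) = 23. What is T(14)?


Unrolling:
T(14) = 2*T(13) = 2^2*T(12) = ... = 2^14*T(0)
= 2^14 * 23
= 16384 * 23 = 376832


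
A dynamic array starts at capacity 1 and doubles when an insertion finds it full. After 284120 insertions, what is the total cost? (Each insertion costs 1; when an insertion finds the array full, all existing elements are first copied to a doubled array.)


Insertion cost: 284120 (one per element)
Resizes occur just before inserting elements 2, 3, 5, 9, ...
Elements copied at each resize: 1 + 2 + 4 + 8 + 16 + 32 + 64 + 128 + 256 + 512 + 1024 + 2048 + 4096 + 8192 + 16384 + 32768 + 65536 + 131072 + 262144
Sum of copies = 524287 (geometric series: 2^k - 1)
Total = 284120 + 524287 = 808407


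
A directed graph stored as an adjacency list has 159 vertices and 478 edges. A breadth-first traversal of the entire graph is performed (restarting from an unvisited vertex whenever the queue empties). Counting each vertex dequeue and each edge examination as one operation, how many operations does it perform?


A full BFS traversal dequeues each vertex once and examines each edge once.
Vertex visits: 159
Edge visits: 478
V + E = 159 + 478 = 637


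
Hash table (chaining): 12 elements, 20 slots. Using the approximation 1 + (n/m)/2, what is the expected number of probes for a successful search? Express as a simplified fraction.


Computing expected probes:
alpha = 12/20
= 1 + alpha/2
= 1 + 12/(2*20)
= (2*20 + 12) / (2*20)
= 52/40 = 13/10
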